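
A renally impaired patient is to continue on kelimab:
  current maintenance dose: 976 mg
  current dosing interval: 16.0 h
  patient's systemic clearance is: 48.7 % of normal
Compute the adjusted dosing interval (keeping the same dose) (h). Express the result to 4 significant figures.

To keep the same average steady-state level, dosing rate must scale with clearance.
CL ratio = 48.7 / 100 = 0.4870
New interval (same dose) = 16.0 / 0.4870 = 32.85 h

32.85 h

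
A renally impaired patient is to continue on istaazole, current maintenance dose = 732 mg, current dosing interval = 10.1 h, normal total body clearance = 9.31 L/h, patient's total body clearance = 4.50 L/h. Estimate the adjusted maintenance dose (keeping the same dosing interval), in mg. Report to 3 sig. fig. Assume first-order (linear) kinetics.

354 mg

To keep the same average steady-state level, dosing rate must scale with clearance.
CL ratio = 4.50 / 9.31 = 0.4834
New dose (same interval) = 732 × 0.4834 = 353.8 mg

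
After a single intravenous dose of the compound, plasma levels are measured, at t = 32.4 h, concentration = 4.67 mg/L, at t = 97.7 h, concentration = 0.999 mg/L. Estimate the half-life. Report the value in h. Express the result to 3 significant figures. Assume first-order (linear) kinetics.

k = ln(C₁/C₂) / (t₂ − t₁) = ln(4.67/0.999) / (97.7 − 32.4)
  = 1.542 / 65.30 = 0.02361 h⁻¹
t½ = ln2 / k = 0.693147 / 0.02361 = 29.36 h

29.4 h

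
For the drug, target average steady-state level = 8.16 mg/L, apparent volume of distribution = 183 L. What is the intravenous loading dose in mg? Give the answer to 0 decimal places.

LD = Css × Vd = 8.16 × 183 = 1493 mg

1493 mg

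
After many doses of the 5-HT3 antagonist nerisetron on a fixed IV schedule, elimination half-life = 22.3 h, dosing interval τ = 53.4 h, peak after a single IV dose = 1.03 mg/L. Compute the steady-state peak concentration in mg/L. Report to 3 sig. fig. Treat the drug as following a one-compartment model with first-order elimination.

1.27 mg/L

k = ln2 / t½ = 0.693147 / 22.3 = 0.03108 h⁻¹
e^(−kτ) = e^(−0.03108 × 53.4) = 0.1902
Accumulation ratio R = 1 / (1 − e^(−kτ)) = 1 / (1 − 0.1902) = 1.235
Steady-state peak = C₀ × R = 1.03 × 1.235 = 1.272 mg/L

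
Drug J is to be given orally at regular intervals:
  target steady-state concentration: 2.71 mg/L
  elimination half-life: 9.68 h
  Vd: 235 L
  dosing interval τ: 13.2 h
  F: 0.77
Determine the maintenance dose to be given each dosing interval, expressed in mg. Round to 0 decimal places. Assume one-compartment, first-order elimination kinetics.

782 mg

k = ln2 / t½ = 0.693147 / 9.68 = 0.07161 h⁻¹
CL = k × Vd = 0.07161 × 235 = 16.83 L/h
At steady state, F × (Dose/τ) = Css × CL.
Dose = Css × CL × τ / F = 2.71 × 16.83 × 13.2 / 0.77 = 781.9 mg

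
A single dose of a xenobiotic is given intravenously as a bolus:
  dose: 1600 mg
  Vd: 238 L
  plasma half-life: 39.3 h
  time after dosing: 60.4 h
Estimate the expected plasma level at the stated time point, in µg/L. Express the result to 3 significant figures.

2320 µg/L

C₀ = Dose / Vd = 1600 / 238 = 6.723 mg/L
k = ln2 / t½ = 0.693147 / 39.3 = 0.01764 h⁻¹
C = C₀ · e^(−k·t) = 6.723 × e^(−0.01764 × 60.4)
  = 6.723 × 0.3446 = 2.317 mg/L
Convert: 2.317 mg/L × 1000 = 2317 µg/L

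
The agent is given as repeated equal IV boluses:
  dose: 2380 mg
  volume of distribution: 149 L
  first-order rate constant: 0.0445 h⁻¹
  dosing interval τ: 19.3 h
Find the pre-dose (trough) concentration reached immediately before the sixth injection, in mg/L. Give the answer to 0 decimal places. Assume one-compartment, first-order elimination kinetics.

C₀ per dose = Dose / Vd = 2380 / 149 = 15.97 mg/L
Fraction remaining after one interval: r = e^(−kτ) = e^(−0.04450 × 19.3) = 0.4236
Before dose 6, 5 doses have been given (aged 1τ, 2τ, 3τ, 4τ, 5τ).
C_trough = C₀ × (r + r² + … + r^5) = C₀ × r(1−r^5)/(1−r)
        = 15.97 × 0.4236 × (1 − 0.01364) / (1 − 0.4236) = 11.58 mg/L

12 mg/L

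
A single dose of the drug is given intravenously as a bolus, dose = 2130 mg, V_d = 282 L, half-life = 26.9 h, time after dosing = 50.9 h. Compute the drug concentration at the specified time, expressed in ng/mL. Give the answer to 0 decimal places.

2035 ng/mL

C₀ = Dose / Vd = 2130 / 282 = 7.553 mg/L
k = ln2 / t½ = 0.693147 / 26.9 = 0.02577 h⁻¹
C = C₀ · e^(−k·t) = 7.553 × e^(−0.02577 × 50.9)
  = 7.553 × 0.2694 = 2.035 mg/L
Convert: 2.035 mg/L × 1000 = 2035 ng/mL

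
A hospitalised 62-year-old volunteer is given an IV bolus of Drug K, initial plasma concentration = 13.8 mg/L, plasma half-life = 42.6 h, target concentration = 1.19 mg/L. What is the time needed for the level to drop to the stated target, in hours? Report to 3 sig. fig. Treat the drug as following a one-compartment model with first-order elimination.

k = ln2 / t½ = 0.693147 / 42.6 = 0.01627 h⁻¹
t = ln(C₀ / C) / k = ln(13.80 / 1.19) / 0.01627
  = ln(11.60) / 0.01627 = 2.451 / 0.01627 = 150.6 h

151 h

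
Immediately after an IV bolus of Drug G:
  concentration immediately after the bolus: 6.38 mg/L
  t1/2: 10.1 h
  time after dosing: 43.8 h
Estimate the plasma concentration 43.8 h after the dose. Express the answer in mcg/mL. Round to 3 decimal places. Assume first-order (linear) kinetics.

0.316 mcg/mL

k = ln2 / t½ = 0.693147 / 10.1 = 0.06863 h⁻¹
C = C₀ · e^(−k·t) = 6.380 × e^(−0.06863 × 43.8)
  = 6.380 × 0.04949 = 0.3157 mg/L
(0.3157 mg/L = 0.3157 mcg/mL)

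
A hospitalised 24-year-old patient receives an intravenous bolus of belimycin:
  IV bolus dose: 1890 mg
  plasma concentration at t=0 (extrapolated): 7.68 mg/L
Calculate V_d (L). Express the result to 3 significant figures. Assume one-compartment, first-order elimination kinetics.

Vd = Dose / C₀ = 1890 / 7.68 = 246.1 L

246 L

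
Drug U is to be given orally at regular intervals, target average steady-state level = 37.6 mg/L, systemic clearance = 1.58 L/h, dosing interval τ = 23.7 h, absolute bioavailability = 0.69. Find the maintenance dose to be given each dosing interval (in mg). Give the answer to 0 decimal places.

2041 mg

At steady state, F × (Dose/τ) = Css × CL.
Dose = Css × CL × τ / F = 37.6 × 1.580 × 23.7 / 0.69 = 2041 mg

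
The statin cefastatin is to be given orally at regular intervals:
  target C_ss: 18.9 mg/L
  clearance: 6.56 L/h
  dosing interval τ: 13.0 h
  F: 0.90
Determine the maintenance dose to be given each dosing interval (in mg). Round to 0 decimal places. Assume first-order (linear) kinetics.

1791 mg

At steady state, F × (Dose/τ) = Css × CL.
Dose = Css × CL × τ / F = 18.9 × 6.560 × 13.0 / 0.90 = 1791 mg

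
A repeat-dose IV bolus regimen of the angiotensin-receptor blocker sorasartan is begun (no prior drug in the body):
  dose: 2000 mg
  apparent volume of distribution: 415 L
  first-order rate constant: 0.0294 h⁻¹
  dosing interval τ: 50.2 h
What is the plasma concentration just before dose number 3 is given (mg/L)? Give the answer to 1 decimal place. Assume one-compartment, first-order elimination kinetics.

C₀ per dose = Dose / Vd = 2000 / 415 = 4.819 mg/L
Fraction remaining after one interval: r = e^(−kτ) = e^(−0.02940 × 50.2) = 0.2286
Before dose 3, 2 doses have been given (aged 1τ, 2τ).
C_trough = C₀ × (r + r²) = 4.819 × (0.2286 + 0.05226) = 1.353 mg/L

1.4 mg/L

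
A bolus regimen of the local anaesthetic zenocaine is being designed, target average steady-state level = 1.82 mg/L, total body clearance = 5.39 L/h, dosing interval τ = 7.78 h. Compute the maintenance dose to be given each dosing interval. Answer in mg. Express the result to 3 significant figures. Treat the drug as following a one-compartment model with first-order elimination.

At steady state, Dose/τ = Css × CL.
Dose = Css × CL × τ = 1.82 × 5.390 × 7.78 = 76.32 mg

76.3 mg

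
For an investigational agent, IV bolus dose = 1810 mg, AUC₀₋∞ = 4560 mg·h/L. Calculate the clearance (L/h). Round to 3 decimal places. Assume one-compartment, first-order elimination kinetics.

0.397 L/h

CL = Dose / AUC = 1810 / 4560 = 0.3969 L/h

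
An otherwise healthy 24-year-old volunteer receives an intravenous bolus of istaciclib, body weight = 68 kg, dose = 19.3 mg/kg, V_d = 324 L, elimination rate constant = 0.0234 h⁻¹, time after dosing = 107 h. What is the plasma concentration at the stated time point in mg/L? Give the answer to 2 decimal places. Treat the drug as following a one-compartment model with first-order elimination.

Total dose = 19.3 × 68 = 1312 mg
C₀ = Dose / Vd = 1312 / 324 = 4.049 mg/L
C = C₀ · e^(−k·t) = 4.049 × e^(−0.02340 × 107)
  = 4.049 × 0.08177 = 0.3311 mg/L

0.33 mg/L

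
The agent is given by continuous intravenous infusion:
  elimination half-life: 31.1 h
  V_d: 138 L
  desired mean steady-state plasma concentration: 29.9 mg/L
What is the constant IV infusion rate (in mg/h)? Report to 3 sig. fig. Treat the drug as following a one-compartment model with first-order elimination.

92.0 mg/h

k = ln2 / t½ = 0.693147 / 31.1 = 0.02229 h⁻¹
CL = k × Vd = 0.02229 × 138 = 3.076 L/h
At steady state, infusion rate R₀ = Css × CL = 29.9 × 3.076 = 91.97 mg/h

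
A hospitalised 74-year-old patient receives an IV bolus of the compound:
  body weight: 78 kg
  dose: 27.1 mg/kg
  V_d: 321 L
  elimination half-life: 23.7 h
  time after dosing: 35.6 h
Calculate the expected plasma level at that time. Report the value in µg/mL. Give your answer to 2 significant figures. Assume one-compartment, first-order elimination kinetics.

2.3 µg/mL

Total dose = 27.1 × 78 = 2114 mg
C₀ = Dose / Vd = 2114 / 321 = 6.586 mg/L
k = ln2 / t½ = 0.693147 / 23.7 = 0.02925 h⁻¹
C = C₀ · e^(−k·t) = 6.586 × e^(−0.02925 × 35.6)
  = 6.586 × 0.3530 = 2.325 mg/L
(2.325 mg/L = 2.325 µg/mL)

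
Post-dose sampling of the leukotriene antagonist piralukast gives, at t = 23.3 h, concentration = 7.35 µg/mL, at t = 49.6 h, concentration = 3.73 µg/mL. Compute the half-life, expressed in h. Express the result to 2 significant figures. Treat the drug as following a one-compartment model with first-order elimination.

k = ln(C₁/C₂) / (t₂ − t₁) = ln(7.35/3.73) / (49.6 − 23.3)
  = 0.6783 / 26.30 = 0.02579 h⁻¹
t½ = ln2 / k = 0.693147 / 0.02579 = 26.88 h

27 h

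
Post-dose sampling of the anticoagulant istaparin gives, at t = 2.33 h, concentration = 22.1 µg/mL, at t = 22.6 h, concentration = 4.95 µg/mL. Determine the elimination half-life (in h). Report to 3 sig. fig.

9.39 h

k = ln(C₁/C₂) / (t₂ − t₁) = ln(22.1/4.95) / (22.6 − 2.33)
  = 1.496 / 20.27 = 0.07380 h⁻¹
t½ = ln2 / k = 0.693147 / 0.07380 = 9.392 h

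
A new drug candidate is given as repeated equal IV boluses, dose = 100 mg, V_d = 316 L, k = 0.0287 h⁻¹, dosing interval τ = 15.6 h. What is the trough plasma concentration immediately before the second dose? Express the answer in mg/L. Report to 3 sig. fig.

C₀ per dose = Dose / Vd = 100 / 316 = 0.3165 mg/L
Fraction remaining after one interval: r = e^(−kτ) = e^(−0.02870 × 15.6) = 0.6391
Before dose 2, 1 dose has been given (aged 1τ).
C_trough = C₀ × r = 0.3165 × 0.6391 = 0.2023 mg/L

0.202 mg/L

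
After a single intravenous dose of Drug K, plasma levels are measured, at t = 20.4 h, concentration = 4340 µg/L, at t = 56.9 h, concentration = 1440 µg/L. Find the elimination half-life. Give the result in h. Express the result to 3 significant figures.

22.9 h

k = ln(C₁/C₂) / (t₂ − t₁) = ln(4340/1440) / (56.9 − 20.4)
  = 1.103 / 36.50 = 0.03022 h⁻¹
t½ = ln2 / k = 0.693147 / 0.03022 = 22.94 h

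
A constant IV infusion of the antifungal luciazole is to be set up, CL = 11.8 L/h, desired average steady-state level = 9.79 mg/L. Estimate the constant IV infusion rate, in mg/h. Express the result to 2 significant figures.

120 mg/h

At steady state, infusion rate R₀ = Css × CL = 9.79 × 11.80 = 115.5 mg/h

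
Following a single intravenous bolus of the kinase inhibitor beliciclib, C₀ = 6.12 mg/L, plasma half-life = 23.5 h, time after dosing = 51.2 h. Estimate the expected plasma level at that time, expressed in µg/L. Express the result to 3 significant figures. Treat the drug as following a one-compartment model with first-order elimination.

1350 µg/L

k = ln2 / t½ = 0.693147 / 23.5 = 0.02950 h⁻¹
C = C₀ · e^(−k·t) = 6.120 × e^(−0.02950 × 51.2)
  = 6.120 × 0.2208 = 1.351 mg/L
Convert: 1.351 mg/L × 1000 = 1351 µg/L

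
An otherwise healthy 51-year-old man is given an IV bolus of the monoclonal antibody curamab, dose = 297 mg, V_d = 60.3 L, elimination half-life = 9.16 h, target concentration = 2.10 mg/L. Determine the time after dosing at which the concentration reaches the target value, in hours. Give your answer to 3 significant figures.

C₀ = Dose / Vd = 297.0 / 60.3 = 4.925 mg/L
k = ln2 / t½ = 0.693147 / 9.16 = 0.07567 h⁻¹
t = ln(C₀ / C) / k = ln(4.925 / 2.10) / 0.07567
  = ln(2.345) / 0.07567 = 0.8523 / 0.07567 = 11.26 h

11.3 h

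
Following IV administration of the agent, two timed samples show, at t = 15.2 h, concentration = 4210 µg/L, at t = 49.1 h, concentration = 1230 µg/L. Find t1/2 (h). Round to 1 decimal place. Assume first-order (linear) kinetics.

19.1 h

k = ln(C₁/C₂) / (t₂ − t₁) = ln(4210/1230) / (49.1 − 15.2)
  = 1.230 / 33.90 = 0.03628 h⁻¹
t½ = ln2 / k = 0.693147 / 0.03628 = 19.11 h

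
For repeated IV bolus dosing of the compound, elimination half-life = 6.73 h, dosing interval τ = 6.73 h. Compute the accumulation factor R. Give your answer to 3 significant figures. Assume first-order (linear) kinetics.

k = ln2 / t½ = 0.693147 / 6.73 = 0.1030 h⁻¹
e^(−kτ) = e^(−0.1030 × 6.73) = 0.5000
Accumulation ratio R = 1 / (1 − e^(−kτ)) = 1 / (1 − 0.5000) = 2.000

2.00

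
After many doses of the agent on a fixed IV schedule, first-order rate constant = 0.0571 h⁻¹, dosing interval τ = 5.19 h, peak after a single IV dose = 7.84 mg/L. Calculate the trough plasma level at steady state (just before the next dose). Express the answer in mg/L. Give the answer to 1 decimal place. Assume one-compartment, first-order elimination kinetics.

22.7 mg/L

e^(−kτ) = e^(−0.05710 × 5.19) = 0.7435
Accumulation ratio R = 1 / (1 − e^(−kτ)) = 1 / (1 − 0.7435) = 3.899
Steady-state trough = C₀ × R × e^(−kτ) = 7.84 × 3.899 × 0.7435 = 22.73 mg/L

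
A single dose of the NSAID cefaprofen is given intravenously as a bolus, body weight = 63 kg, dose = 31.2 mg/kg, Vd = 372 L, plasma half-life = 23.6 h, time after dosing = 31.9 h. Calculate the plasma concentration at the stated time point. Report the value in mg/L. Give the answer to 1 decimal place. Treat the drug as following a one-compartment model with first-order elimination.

2.1 mg/L

Total dose = 31.2 × 63 = 1966 mg
C₀ = Dose / Vd = 1966 / 372 = 5.285 mg/L
k = ln2 / t½ = 0.693147 / 23.6 = 0.02937 h⁻¹
C = C₀ · e^(−k·t) = 5.285 × e^(−0.02937 × 31.9)
  = 5.285 × 0.3918 = 2.071 mg/L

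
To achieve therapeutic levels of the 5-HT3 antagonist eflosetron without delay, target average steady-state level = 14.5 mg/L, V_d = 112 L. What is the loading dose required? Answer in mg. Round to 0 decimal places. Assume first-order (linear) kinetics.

1624 mg

LD = Css × Vd = 14.5 × 112 = 1624 mg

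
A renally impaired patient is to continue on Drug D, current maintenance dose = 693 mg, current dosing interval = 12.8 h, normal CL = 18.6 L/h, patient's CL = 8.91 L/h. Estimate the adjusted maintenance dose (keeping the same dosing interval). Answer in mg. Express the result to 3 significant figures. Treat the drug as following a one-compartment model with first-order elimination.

To keep the same average steady-state level, dosing rate must scale with clearance.
CL ratio = 8.91 / 18.6 = 0.4790
New dose (same interval) = 693 × 0.4790 = 331.9 mg

332 mg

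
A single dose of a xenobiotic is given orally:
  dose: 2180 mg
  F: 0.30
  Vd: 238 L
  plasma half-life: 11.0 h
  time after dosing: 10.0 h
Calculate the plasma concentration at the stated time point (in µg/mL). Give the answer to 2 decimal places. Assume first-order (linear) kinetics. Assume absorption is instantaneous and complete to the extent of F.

1.46 µg/mL

Amount reaching circulation = F × Dose = 0.30 × 2180 = 654.0 mg
C₀ = F·Dose / Vd = 654.0 / 238 = 2.748 mg/L
k = ln2 / t½ = 0.693147 / 11.0 = 0.06301 h⁻¹
C = C₀ · e^(−k·t) = 2.748 × e^(−0.06301 × 10.0)
  = 2.748 × 0.5325 = 1.463 mg/L
(1.463 mg/L = 1.463 µg/mL)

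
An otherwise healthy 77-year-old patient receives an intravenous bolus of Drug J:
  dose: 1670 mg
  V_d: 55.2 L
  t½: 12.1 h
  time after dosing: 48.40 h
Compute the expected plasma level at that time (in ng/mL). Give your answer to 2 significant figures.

1900 ng/mL

C₀ = Dose / Vd = 1670 / 55.2 = 30.25 mg/L
k = ln2 / t½ = 0.693147 / 12.1 = 0.05728 h⁻¹
t / t½ = 48.40 / 12.1 = 4 half-lives
C = C₀ × (1/2)^4 = 30.25 × 0.06250 = 1.891 mg/L
Convert: 1.891 mg/L × 1000 = 1891 ng/mL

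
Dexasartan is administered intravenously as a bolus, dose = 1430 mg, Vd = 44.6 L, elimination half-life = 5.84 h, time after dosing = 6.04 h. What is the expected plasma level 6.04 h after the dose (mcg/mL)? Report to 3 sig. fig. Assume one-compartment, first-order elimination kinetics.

C₀ = Dose / Vd = 1430 / 44.6 = 32.06 mg/L
k = ln2 / t½ = 0.693147 / 5.84 = 0.1187 h⁻¹
C = C₀ · e^(−k·t) = 32.06 × e^(−0.1187 × 6.04)
  = 32.06 × 0.4882 = 15.65 mg/L
(15.65 mg/L = 15.65 mcg/mL)

15.7 mcg/mL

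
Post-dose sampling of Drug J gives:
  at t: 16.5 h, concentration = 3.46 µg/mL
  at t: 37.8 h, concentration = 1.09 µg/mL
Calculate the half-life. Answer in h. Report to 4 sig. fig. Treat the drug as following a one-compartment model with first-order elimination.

k = ln(C₁/C₂) / (t₂ − t₁) = ln(3.46/1.09) / (37.8 − 16.5)
  = 1.155 / 21.30 = 0.05423 h⁻¹
t½ = ln2 / k = 0.693147 / 0.05423 = 12.78 h

12.78 h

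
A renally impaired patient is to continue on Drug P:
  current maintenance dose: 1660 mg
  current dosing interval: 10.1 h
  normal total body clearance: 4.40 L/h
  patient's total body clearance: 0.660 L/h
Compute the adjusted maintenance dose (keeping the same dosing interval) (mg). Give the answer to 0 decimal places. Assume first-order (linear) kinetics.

To keep the same average steady-state level, dosing rate must scale with clearance.
CL ratio = 0.660 / 4.40 = 0.1500
New dose (same interval) = 1660 × 0.1500 = 249.0 mg

249 mg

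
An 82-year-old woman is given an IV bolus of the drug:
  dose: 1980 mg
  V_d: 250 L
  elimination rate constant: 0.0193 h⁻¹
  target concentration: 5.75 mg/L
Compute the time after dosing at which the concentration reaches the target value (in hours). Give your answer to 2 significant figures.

17 h

C₀ = Dose / Vd = 1980 / 250 = 7.920 mg/L
t = ln(C₀ / C) / k = ln(7.920 / 5.75) / 0.01930
  = ln(1.377) / 0.01930 = 0.3199 / 0.01930 = 16.58 h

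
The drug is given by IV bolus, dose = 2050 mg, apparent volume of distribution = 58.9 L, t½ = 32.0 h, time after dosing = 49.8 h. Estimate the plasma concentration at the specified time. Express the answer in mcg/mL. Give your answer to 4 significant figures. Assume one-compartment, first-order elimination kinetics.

11.83 mcg/mL

C₀ = Dose / Vd = 2050 / 58.9 = 34.80 mg/L
k = ln2 / t½ = 0.693147 / 32.0 = 0.02166 h⁻¹
C = C₀ · e^(−k·t) = 34.80 × e^(−0.02166 × 49.8)
  = 34.80 × 0.3400 = 11.83 mg/L
(11.83 mg/L = 11.83 mcg/mL)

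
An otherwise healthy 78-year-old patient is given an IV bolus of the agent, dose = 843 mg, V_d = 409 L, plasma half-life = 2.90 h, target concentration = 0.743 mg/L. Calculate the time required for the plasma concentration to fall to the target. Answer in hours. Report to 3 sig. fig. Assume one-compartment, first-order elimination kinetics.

C₀ = Dose / Vd = 843.0 / 409 = 2.061 mg/L
k = ln2 / t½ = 0.693147 / 2.90 = 0.2390 h⁻¹
t = ln(C₀ / C) / k = ln(2.061 / 0.743) / 0.2390
  = ln(2.774) / 0.2390 = 1.020 / 0.2390 = 4.268 h

4.27 h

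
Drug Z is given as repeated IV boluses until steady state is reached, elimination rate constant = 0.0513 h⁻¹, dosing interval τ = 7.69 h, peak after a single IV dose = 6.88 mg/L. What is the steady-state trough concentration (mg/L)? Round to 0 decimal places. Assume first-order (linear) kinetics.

e^(−kτ) = e^(−0.05130 × 7.69) = 0.6740
Accumulation ratio R = 1 / (1 − e^(−kτ)) = 1 / (1 − 0.6740) = 3.067
Steady-state trough = C₀ × R × e^(−kτ) = 6.88 × 3.067 × 0.6740 = 14.22 mg/L

14 mg/L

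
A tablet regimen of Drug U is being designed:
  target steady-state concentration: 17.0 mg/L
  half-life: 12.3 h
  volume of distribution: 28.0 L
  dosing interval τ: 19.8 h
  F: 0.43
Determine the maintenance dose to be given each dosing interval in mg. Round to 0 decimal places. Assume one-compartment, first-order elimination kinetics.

1235 mg

k = ln2 / t½ = 0.693147 / 12.3 = 0.05635 h⁻¹
CL = k × Vd = 0.05635 × 28.0 = 1.578 L/h
At steady state, F × (Dose/τ) = Css × CL.
Dose = Css × CL × τ / F = 17.0 × 1.578 × 19.8 / 0.43 = 1235 mg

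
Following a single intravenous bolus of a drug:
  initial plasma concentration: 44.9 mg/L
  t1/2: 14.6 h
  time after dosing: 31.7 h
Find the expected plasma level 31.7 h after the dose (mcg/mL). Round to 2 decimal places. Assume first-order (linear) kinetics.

k = ln2 / t½ = 0.693147 / 14.6 = 0.04748 h⁻¹
C = C₀ · e^(−k·t) = 44.90 × e^(−0.04748 × 31.7)
  = 44.90 × 0.2220 = 9.968 mg/L
(9.968 mg/L = 9.968 mcg/mL)

9.97 mcg/mL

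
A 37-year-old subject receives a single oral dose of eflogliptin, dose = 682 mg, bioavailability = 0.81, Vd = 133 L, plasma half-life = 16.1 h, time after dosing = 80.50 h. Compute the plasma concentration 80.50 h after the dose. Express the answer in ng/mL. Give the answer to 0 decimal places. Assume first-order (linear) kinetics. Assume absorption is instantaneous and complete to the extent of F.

Amount reaching circulation = F × Dose = 0.81 × 682.0 = 552.4 mg
C₀ = F·Dose / Vd = 552.4 / 133 = 4.153 mg/L
k = ln2 / t½ = 0.693147 / 16.1 = 0.04305 h⁻¹
t / t½ = 80.50 / 16.1 = 5 half-lives
C = C₀ × (1/2)^5 = 4.153 × 0.03125 = 0.1298 mg/L
Convert: 0.1298 mg/L × 1000 = 129.8 ng/mL

130 ng/mL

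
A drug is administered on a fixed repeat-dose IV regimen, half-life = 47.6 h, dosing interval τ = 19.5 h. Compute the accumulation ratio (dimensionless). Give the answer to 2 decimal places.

k = ln2 / t½ = 0.693147 / 47.6 = 0.01456 h⁻¹
e^(−kτ) = e^(−0.01456 × 19.5) = 0.7528
Accumulation ratio R = 1 / (1 − e^(−kτ)) = 1 / (1 − 0.7528) = 4.045

4.05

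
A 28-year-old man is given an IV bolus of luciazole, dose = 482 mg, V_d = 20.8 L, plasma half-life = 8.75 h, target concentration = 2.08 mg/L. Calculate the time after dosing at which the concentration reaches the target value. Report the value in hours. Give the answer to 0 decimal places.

C₀ = Dose / Vd = 482.0 / 20.8 = 23.17 mg/L
k = ln2 / t½ = 0.693147 / 8.75 = 0.07922 h⁻¹
t = ln(C₀ / C) / k = ln(23.17 / 2.08) / 0.07922
  = ln(11.14) / 0.07922 = 2.411 / 0.07922 = 30.43 h

30 h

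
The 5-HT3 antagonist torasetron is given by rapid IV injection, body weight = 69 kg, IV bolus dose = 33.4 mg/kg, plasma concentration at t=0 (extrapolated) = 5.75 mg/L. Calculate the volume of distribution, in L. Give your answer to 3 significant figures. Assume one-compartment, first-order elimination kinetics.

Dose = 33.4 × 69 = 2305 mg
Vd = Dose / C₀ = 2305 / 5.75 = 400.9 L

401 L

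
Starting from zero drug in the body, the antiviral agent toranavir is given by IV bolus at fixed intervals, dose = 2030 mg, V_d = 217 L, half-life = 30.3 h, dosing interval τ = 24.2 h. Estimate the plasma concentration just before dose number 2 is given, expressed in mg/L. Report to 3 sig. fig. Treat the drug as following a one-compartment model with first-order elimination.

5.38 mg/L

C₀ per dose = Dose / Vd = 2030 / 217 = 9.355 mg/L
k = ln2 / t½ = 0.693147 / 30.3 = 0.02288 h⁻¹
Fraction remaining after one interval: r = e^(−kτ) = e^(−0.02288 × 24.2) = 0.5748
Before dose 2, 1 dose has been given (aged 1τ).
C_trough = C₀ × r = 9.355 × 0.5748 = 5.377 mg/L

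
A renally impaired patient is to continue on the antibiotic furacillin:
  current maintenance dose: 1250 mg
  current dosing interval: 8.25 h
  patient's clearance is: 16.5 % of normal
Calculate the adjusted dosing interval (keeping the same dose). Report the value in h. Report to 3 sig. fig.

50.0 h

To keep the same average steady-state level, dosing rate must scale with clearance.
CL ratio = 16.5 / 100 = 0.1650
New interval (same dose) = 8.25 / 0.1650 = 50.00 h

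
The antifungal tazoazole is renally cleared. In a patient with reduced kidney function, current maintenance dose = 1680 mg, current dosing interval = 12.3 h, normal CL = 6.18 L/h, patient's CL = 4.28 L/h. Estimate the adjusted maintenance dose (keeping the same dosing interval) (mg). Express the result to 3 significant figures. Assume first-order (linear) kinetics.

To keep the same average steady-state level, dosing rate must scale with clearance.
CL ratio = 4.28 / 6.18 = 0.6926
New dose (same interval) = 1680 × 0.6926 = 1164 mg

1160 mg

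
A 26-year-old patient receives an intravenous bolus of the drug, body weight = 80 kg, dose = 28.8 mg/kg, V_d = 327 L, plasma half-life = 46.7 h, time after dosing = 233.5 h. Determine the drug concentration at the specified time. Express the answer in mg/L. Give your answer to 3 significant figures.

Total dose = 28.8 × 80 = 2304 mg
C₀ = Dose / Vd = 2304 / 327 = 7.046 mg/L
k = ln2 / t½ = 0.693147 / 46.7 = 0.01484 h⁻¹
t / t½ = 233.5 / 46.7 = 5 half-lives
C = C₀ × (1/2)^5 = 7.046 × 0.03125 = 0.2202 mg/L

0.220 mg/L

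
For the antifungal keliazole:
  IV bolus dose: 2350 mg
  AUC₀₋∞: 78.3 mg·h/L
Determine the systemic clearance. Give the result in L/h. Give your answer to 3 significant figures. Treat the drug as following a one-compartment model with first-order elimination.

CL = Dose / AUC = 2350 / 78.3 = 30.01 L/h

30.0 L/h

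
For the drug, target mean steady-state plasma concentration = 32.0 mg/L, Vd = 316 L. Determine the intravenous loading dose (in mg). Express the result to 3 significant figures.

10100 mg

LD = Css × Vd = 32.0 × 316 = 10110 mg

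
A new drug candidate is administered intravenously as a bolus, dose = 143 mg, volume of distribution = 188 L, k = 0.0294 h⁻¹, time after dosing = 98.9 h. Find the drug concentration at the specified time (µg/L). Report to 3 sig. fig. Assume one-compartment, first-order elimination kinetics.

C₀ = Dose / Vd = 143.0 / 188 = 0.7606 mg/L
C = C₀ · e^(−k·t) = 0.7606 × e^(−0.02940 × 98.9)
  = 0.7606 × 0.05460 = 0.04153 mg/L
Convert: 0.04153 mg/L × 1000 = 41.53 µg/L

41.5 µg/L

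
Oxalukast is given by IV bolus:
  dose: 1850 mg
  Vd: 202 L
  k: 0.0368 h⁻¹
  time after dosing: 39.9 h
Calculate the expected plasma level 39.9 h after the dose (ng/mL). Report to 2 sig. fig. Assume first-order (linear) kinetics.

2100 ng/mL

C₀ = Dose / Vd = 1850 / 202 = 9.158 mg/L
C = C₀ · e^(−k·t) = 9.158 × e^(−0.03680 × 39.9)
  = 9.158 × 0.2303 = 2.109 mg/L
Convert: 2.109 mg/L × 1000 = 2109 ng/mL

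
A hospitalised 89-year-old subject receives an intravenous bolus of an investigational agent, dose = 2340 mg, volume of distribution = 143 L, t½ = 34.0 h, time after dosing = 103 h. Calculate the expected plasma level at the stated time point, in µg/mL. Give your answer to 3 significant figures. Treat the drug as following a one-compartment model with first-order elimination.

C₀ = Dose / Vd = 2340 / 143 = 16.36 mg/L
k = ln2 / t½ = 0.693147 / 34.0 = 0.02039 h⁻¹
C = C₀ · e^(−k·t) = 16.36 × e^(−0.02039 × 103)
  = 16.36 × 0.1224 = 2.002 mg/L
(2.002 mg/L = 2.002 µg/mL)

2.00 µg/mL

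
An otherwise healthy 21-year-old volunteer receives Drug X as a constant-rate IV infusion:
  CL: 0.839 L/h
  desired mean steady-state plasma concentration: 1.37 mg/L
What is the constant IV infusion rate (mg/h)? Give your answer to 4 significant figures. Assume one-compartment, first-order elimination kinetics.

At steady state, infusion rate R₀ = Css × CL = 1.37 × 0.8390 = 1.149 mg/h

1.149 mg/h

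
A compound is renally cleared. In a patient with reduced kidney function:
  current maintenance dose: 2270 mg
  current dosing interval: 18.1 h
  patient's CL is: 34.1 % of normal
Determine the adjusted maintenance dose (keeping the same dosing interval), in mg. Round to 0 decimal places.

774 mg

To keep the same average steady-state level, dosing rate must scale with clearance.
CL ratio = 34.1 / 100 = 0.3410
New dose (same interval) = 2270 × 0.3410 = 774.1 mg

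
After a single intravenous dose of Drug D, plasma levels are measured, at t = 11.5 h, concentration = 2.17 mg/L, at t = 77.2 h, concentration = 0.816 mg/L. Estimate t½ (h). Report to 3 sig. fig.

46.6 h

k = ln(C₁/C₂) / (t₂ − t₁) = ln(2.17/0.816) / (77.2 − 11.5)
  = 0.9781 / 65.70 = 0.01489 h⁻¹
t½ = ln2 / k = 0.693147 / 0.01489 = 46.55 h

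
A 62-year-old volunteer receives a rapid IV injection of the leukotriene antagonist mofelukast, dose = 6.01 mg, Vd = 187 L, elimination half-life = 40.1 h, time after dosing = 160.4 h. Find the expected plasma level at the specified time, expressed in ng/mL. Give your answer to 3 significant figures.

C₀ = Dose / Vd = 6.010 / 187 = 0.03214 mg/L
k = ln2 / t½ = 0.693147 / 40.1 = 0.01729 h⁻¹
t / t½ = 160.4 / 40.1 = 4 half-lives
C = C₀ × (1/2)^4 = 0.03214 × 0.06250 = 0.002009 mg/L
Convert: 0.002009 mg/L × 1000 = 2.009 ng/mL

2.01 ng/mL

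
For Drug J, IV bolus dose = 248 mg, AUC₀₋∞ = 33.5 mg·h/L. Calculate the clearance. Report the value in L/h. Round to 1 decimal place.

CL = Dose / AUC = 248 / 33.5 = 7.403 L/h

7.4 L/h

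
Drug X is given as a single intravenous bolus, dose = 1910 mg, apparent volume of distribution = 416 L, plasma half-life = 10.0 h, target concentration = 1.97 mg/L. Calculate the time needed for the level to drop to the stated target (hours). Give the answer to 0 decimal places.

C₀ = Dose / Vd = 1910 / 416 = 4.591 mg/L
k = ln2 / t½ = 0.693147 / 10.0 = 0.06931 h⁻¹
t = ln(C₀ / C) / k = ln(4.591 / 1.97) / 0.06931
  = ln(2.330) / 0.06931 = 0.8459 / 0.06931 = 12.20 h

12 h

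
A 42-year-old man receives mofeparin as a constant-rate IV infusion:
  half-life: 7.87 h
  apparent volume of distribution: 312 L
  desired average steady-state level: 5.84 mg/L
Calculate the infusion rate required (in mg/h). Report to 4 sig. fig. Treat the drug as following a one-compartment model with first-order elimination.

160.5 mg/h

k = ln2 / t½ = 0.693147 / 7.87 = 0.08807 h⁻¹
CL = k × Vd = 0.08807 × 312 = 27.48 L/h
At steady state, infusion rate R₀ = Css × CL = 5.84 × 27.48 = 160.5 mg/h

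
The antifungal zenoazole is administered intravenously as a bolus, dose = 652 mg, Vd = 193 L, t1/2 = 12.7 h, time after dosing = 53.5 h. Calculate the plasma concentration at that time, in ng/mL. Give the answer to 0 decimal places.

C₀ = Dose / Vd = 652.0 / 193 = 3.378 mg/L
k = ln2 / t½ = 0.693147 / 12.7 = 0.05458 h⁻¹
C = C₀ · e^(−k·t) = 3.378 × e^(−0.05458 × 53.5)
  = 3.378 × 0.05393 = 0.1822 mg/L
Convert: 0.1822 mg/L × 1000 = 182.2 ng/mL

182 ng/mL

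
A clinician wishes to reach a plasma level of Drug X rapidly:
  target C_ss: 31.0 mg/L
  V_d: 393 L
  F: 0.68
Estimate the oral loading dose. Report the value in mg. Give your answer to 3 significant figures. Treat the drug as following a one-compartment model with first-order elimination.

17900 mg

LD = Css × Vd / F = 31.0 × 393 / 0.68 = 17920 mg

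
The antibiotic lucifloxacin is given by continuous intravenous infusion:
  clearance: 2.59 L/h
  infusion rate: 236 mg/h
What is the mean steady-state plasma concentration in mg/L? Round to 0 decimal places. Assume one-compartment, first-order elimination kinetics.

At steady state Css = R₀ / CL = 236 / 2.590 = 91.12 mg/L

91 mg/L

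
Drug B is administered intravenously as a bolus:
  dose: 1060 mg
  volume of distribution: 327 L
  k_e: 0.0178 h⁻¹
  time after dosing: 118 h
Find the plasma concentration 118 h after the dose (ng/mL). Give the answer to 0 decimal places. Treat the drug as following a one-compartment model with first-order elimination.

397 ng/mL

C₀ = Dose / Vd = 1060 / 327 = 3.242 mg/L
C = C₀ · e^(−k·t) = 3.242 × e^(−0.01780 × 118)
  = 3.242 × 0.1224 = 0.3968 mg/L
Convert: 0.3968 mg/L × 1000 = 396.8 ng/mL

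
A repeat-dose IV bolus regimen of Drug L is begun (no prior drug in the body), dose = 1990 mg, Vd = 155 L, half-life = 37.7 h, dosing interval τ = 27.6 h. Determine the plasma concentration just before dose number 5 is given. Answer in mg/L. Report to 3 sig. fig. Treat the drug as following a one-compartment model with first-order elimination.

C₀ per dose = Dose / Vd = 1990 / 155 = 12.84 mg/L
k = ln2 / t½ = 0.693147 / 37.7 = 0.01839 h⁻¹
Fraction remaining after one interval: r = e^(−kτ) = e^(−0.01839 × 27.6) = 0.6020
Before dose 5, 4 doses have been given (aged 1τ, 2τ, 3τ, 4τ).
C_trough = C₀ × (r + r² + … + r^4) = C₀ × r(1−r^4)/(1−r)
        = 12.84 × 0.6020 × (1 − 0.1313) / (1 − 0.6020) = 16.87 mg/L

16.9 mg/L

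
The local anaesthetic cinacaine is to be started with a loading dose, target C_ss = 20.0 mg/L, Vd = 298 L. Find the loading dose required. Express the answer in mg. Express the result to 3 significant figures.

5960 mg

LD = Css × Vd = 20.0 × 298 = 5960 mg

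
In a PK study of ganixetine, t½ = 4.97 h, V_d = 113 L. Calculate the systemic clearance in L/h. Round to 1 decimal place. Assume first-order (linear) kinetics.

k = ln2 / t½ = 0.693147 / 4.97 = 0.1395 h⁻¹
CL = k × Vd = 0.1395 × 113 = 15.76 L/h

15.8 L/h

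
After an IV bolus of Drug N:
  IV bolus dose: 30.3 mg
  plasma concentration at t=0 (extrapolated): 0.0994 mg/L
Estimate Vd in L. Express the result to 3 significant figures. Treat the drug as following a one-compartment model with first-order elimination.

Vd = Dose / C₀ = 30.30 / 0.0994 = 304.8 L

305 L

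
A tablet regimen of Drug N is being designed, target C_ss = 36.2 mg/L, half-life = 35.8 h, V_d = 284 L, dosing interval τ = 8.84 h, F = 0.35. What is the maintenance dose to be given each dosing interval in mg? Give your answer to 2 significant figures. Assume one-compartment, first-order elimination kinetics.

k = ln2 / t½ = 0.693147 / 35.8 = 0.01936 h⁻¹
CL = k × Vd = 0.01936 × 284 = 5.498 L/h
At steady state, F × (Dose/τ) = Css × CL.
Dose = Css × CL × τ / F = 36.2 × 5.498 × 8.84 / 0.35 = 5027 mg

5000 mg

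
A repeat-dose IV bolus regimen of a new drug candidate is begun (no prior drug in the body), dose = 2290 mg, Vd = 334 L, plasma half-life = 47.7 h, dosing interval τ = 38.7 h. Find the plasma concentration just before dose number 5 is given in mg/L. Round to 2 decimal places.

8.13 mg/L

C₀ per dose = Dose / Vd = 2290 / 334 = 6.856 mg/L
k = ln2 / t½ = 0.693147 / 47.7 = 0.01453 h⁻¹
Fraction remaining after one interval: r = e^(−kτ) = e^(−0.01453 × 38.7) = 0.5699
Before dose 5, 4 doses have been given (aged 1τ, 2τ, 3τ, 4τ).
C_trough = C₀ × (r + r² + … + r^4) = C₀ × r(1−r^4)/(1−r)
        = 6.856 × 0.5699 × (1 − 0.1055) / (1 − 0.5699) = 8.126 mg/L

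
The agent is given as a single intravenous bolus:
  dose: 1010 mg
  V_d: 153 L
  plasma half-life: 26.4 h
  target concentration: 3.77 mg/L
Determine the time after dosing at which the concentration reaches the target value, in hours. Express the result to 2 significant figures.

21 h

C₀ = Dose / Vd = 1010 / 153 = 6.601 mg/L
k = ln2 / t½ = 0.693147 / 26.4 = 0.02626 h⁻¹
t = ln(C₀ / C) / k = ln(6.601 / 3.77) / 0.02626
  = ln(1.751) / 0.02626 = 0.5602 / 0.02626 = 21.33 h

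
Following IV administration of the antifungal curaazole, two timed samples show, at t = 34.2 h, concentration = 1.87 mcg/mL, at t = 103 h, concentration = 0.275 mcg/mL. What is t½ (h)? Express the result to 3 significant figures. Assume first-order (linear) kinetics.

24.9 h

k = ln(C₁/C₂) / (t₂ − t₁) = ln(1.87/0.275) / (103 − 34.2)
  = 1.917 / 68.80 = 0.02786 h⁻¹
t½ = ln2 / k = 0.693147 / 0.02786 = 24.88 h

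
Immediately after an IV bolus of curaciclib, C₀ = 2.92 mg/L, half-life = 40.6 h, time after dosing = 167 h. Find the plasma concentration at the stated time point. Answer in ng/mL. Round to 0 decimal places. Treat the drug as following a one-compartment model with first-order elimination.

169 ng/mL

k = ln2 / t½ = 0.693147 / 40.6 = 0.01707 h⁻¹
C = C₀ · e^(−k·t) = 2.920 × e^(−0.01707 × 167)
  = 2.920 × 0.05780 = 0.1688 mg/L
Convert: 0.1688 mg/L × 1000 = 168.8 ng/mL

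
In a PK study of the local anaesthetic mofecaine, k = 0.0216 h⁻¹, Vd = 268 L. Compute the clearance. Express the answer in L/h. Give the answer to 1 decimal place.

5.8 L/h

CL = k × Vd = 0.0216 × 268 = 5.789 L/h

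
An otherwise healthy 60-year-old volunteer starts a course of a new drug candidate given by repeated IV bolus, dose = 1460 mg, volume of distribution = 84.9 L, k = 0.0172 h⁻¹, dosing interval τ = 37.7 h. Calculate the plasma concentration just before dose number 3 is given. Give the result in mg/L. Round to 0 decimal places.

C₀ per dose = Dose / Vd = 1460 / 84.9 = 17.20 mg/L
Fraction remaining after one interval: r = e^(−kτ) = e^(−0.01720 × 37.7) = 0.5229
Before dose 3, 2 doses have been given (aged 1τ, 2τ).
C_trough = C₀ × (r + r²) = 17.20 × (0.5229 + 0.2734) = 13.70 mg/L

14 mg/L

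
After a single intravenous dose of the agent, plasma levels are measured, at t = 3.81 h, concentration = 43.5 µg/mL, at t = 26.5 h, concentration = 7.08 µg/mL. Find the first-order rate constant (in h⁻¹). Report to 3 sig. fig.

k = ln(C₁/C₂) / (t₂ − t₁) = ln(43.5/7.08) / (26.5 − 3.81)
  = 1.815 / 22.69 = 0.07999 h⁻¹

0.0800 h⁻¹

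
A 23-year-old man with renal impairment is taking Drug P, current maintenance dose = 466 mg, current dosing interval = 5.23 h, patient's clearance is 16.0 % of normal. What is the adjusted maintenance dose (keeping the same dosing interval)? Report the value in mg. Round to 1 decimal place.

74.6 mg

To keep the same average steady-state level, dosing rate must scale with clearance.
CL ratio = 16.0 / 100 = 0.1600
New dose (same interval) = 466 × 0.1600 = 74.56 mg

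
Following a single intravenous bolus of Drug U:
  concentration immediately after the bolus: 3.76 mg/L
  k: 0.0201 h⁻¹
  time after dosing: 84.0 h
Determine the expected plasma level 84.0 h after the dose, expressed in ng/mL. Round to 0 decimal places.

695 ng/mL

C = C₀ · e^(−k·t) = 3.760 × e^(−0.02010 × 84.0)
  = 3.760 × 0.1848 = 0.6948 mg/L
Convert: 0.6948 mg/L × 1000 = 694.8 ng/mL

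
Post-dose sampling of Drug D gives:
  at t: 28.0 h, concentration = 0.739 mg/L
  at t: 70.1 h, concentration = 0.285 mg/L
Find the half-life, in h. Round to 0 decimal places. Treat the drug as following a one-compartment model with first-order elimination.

k = ln(C₁/C₂) / (t₂ − t₁) = ln(0.739/0.285) / (70.1 − 28.0)
  = 0.9528 / 42.10 = 0.02263 h⁻¹
t½ = ln2 / k = 0.693147 / 0.02263 = 30.63 h

31 h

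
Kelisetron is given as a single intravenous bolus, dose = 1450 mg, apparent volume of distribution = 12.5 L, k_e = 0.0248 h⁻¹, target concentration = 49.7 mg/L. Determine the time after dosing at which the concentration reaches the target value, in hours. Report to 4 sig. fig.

C₀ = Dose / Vd = 1450 / 12.5 = 116.0 mg/L
t = ln(C₀ / C) / k = ln(116.0 / 49.7) / 0.02480
  = ln(2.334) / 0.02480 = 0.8476 / 0.02480 = 34.18 h

34.18 h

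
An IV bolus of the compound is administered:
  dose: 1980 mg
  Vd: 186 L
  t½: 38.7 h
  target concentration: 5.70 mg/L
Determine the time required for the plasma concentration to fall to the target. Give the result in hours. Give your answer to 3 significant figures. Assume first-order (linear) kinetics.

C₀ = Dose / Vd = 1980 / 186 = 10.65 mg/L
k = ln2 / t½ = 0.693147 / 38.7 = 0.01791 h⁻¹
t = ln(C₀ / C) / k = ln(10.65 / 5.70) / 0.01791
  = ln(1.868) / 0.01791 = 0.6249 / 0.01791 = 34.89 h

34.9 h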